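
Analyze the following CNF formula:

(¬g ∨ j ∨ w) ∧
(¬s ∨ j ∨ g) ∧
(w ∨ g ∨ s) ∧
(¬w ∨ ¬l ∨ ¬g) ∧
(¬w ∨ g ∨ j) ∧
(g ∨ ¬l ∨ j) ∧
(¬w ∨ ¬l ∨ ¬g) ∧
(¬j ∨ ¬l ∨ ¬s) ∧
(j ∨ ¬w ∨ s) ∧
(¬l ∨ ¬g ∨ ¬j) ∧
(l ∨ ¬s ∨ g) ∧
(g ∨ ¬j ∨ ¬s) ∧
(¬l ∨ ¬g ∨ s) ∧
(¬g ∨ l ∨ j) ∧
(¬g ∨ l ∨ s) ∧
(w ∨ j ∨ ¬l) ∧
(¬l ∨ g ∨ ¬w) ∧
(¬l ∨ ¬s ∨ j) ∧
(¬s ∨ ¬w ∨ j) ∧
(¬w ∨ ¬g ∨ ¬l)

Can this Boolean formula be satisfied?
Yes

Yes, the formula is satisfiable.

One satisfying assignment is: j=True, w=False, g=True, l=False, s=True

Verification: With this assignment, all 20 clauses evaluate to true.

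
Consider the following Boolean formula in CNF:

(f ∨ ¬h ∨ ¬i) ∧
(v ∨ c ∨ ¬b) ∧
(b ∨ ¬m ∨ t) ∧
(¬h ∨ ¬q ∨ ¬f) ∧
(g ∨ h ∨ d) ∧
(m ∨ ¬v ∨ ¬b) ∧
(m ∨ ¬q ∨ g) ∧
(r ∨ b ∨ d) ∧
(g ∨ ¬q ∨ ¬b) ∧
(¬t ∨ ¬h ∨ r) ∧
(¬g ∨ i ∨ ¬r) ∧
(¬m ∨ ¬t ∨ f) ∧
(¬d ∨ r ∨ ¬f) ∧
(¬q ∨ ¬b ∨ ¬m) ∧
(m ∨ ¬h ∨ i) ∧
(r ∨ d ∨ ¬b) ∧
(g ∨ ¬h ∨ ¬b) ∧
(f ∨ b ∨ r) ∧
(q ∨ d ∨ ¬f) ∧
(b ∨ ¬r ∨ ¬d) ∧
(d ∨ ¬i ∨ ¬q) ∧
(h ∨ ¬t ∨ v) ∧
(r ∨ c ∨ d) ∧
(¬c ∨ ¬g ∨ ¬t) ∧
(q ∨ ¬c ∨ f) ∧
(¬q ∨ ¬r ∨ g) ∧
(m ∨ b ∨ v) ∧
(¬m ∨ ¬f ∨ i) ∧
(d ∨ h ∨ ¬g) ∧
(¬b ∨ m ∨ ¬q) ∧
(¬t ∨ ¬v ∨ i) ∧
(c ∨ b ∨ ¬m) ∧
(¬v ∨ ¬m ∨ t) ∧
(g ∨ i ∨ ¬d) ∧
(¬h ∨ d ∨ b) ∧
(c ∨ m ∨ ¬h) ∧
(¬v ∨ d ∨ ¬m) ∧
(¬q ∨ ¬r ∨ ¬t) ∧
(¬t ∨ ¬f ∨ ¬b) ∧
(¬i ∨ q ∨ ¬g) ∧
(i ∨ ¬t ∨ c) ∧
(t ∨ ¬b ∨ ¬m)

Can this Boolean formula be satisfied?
Yes

Yes, the formula is satisfiable.

One satisfying assignment is: f=True, b=True, q=False, v=False, m=False, g=False, r=True, c=True, h=False, i=True, t=False, d=True

Verification: With this assignment, all 42 clauses evaluate to true.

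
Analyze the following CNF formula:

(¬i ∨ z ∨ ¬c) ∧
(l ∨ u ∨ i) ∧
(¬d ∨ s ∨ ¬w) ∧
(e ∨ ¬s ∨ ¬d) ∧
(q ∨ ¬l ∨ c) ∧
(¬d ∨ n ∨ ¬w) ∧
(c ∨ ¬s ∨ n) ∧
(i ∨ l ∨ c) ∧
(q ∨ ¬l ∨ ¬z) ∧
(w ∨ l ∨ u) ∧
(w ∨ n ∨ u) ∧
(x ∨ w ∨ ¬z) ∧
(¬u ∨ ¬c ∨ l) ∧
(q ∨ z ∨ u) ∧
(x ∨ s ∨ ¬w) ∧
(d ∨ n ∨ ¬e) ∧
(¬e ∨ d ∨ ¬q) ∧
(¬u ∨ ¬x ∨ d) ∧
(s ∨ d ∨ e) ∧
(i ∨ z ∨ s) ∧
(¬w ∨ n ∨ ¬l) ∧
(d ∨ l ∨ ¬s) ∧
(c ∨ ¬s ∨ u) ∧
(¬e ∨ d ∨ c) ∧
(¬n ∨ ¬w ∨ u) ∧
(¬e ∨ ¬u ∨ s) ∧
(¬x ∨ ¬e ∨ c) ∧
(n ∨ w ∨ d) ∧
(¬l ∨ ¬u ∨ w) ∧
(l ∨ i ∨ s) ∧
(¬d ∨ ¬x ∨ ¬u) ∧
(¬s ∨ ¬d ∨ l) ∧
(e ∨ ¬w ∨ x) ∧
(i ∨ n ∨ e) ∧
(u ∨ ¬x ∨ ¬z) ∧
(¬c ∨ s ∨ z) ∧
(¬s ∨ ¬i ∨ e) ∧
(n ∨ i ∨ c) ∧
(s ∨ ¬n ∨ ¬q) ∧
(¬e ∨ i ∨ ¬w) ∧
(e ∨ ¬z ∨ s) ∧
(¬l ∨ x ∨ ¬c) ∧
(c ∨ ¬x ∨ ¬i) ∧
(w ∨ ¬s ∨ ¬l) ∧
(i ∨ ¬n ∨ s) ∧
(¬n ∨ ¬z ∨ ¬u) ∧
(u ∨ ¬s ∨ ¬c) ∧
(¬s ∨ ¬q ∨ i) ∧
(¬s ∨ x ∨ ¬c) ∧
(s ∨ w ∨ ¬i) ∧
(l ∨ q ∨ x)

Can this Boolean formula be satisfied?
Yes

Yes, the formula is satisfiable.

One satisfying assignment is: x=False, l=True, e=True, u=True, n=True, i=True, z=False, c=False, q=True, d=True, s=True, w=True

Verification: With this assignment, all 51 clauses evaluate to true.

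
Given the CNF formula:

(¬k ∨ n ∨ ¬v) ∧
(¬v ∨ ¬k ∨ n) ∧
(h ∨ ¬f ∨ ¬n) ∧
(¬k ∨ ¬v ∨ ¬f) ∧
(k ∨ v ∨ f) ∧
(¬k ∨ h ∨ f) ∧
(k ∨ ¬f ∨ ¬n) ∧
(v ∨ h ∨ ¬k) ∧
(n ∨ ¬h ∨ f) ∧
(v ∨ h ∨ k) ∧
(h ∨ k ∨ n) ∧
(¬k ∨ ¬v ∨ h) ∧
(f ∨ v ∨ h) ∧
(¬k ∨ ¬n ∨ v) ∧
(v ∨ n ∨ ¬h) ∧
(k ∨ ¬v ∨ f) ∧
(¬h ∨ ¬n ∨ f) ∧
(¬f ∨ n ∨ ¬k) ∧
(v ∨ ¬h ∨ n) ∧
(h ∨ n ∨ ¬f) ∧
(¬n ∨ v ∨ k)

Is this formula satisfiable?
Yes

Yes, the formula is satisfiable.

One satisfying assignment is: f=True, v=True, h=True, n=False, k=False

Verification: With this assignment, all 21 clauses evaluate to true.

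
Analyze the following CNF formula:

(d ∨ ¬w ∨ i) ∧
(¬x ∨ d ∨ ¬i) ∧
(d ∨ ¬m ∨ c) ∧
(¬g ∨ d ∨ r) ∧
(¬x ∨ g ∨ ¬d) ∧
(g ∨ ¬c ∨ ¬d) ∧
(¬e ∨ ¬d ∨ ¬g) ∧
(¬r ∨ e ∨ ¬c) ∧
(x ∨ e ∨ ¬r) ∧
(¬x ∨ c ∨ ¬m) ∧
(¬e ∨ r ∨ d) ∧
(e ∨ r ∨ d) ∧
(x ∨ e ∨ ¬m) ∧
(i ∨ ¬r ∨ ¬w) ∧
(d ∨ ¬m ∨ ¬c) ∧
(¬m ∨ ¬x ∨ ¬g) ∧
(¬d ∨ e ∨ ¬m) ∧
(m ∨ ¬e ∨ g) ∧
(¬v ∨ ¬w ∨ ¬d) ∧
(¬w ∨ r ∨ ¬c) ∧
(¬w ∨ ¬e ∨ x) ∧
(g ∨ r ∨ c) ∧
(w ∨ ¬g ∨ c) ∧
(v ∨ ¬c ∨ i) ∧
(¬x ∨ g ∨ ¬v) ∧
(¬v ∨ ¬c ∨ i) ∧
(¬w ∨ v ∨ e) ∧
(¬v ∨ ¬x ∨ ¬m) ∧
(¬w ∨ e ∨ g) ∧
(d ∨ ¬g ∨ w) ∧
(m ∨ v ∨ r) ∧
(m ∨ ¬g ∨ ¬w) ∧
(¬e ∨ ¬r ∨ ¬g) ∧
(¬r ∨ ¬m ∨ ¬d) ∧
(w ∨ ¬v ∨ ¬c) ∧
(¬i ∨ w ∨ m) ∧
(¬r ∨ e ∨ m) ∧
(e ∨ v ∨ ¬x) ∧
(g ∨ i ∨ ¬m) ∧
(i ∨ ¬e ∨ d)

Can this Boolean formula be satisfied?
No

No, the formula is not satisfiable.

No assignment of truth values to the variables can make all 40 clauses true simultaneously.

The formula is UNSAT (unsatisfiable).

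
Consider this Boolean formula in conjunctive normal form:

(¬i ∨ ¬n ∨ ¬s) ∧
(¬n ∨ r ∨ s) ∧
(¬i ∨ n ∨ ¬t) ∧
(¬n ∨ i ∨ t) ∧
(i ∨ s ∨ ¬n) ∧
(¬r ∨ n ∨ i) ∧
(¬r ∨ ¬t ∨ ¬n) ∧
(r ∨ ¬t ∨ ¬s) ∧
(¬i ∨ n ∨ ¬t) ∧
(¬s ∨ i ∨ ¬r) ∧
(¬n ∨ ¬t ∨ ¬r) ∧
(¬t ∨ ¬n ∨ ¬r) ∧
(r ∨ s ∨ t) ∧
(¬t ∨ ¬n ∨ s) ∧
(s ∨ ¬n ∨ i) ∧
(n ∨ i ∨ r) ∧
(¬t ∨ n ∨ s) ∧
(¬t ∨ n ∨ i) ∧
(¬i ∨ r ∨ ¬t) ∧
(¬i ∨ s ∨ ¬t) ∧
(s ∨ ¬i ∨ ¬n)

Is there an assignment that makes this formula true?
Yes

Yes, the formula is satisfiable.

One satisfying assignment is: t=False, s=False, r=True, n=False, i=True

Verification: With this assignment, all 21 clauses evaluate to true.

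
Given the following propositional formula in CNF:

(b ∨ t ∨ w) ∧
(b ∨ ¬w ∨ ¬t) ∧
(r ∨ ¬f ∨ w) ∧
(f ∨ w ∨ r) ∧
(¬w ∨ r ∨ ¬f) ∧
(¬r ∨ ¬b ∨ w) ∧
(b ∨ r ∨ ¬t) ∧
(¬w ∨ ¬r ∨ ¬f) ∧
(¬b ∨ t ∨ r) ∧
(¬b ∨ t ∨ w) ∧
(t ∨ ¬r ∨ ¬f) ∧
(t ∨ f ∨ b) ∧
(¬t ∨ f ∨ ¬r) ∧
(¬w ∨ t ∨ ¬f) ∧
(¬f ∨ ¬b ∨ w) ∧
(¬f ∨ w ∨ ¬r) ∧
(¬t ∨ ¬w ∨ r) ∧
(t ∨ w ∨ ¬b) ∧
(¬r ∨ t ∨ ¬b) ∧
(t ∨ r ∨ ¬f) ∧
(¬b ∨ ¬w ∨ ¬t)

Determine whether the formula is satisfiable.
No

No, the formula is not satisfiable.

No assignment of truth values to the variables can make all 21 clauses true simultaneously.

The formula is UNSAT (unsatisfiable).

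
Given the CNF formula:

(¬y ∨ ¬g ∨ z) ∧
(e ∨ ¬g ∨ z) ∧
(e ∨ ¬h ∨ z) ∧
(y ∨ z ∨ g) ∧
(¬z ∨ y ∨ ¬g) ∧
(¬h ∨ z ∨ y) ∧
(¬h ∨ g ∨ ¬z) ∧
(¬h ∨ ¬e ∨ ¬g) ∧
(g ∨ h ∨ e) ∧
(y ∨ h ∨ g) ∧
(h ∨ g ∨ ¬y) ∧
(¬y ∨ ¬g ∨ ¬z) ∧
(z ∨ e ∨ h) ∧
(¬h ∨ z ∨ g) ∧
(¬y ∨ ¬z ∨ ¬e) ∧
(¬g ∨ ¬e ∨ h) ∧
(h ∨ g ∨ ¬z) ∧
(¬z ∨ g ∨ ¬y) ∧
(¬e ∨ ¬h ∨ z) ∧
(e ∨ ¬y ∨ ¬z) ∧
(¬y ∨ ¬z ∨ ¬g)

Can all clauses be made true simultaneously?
No

No, the formula is not satisfiable.

No assignment of truth values to the variables can make all 21 clauses true simultaneously.

The formula is UNSAT (unsatisfiable).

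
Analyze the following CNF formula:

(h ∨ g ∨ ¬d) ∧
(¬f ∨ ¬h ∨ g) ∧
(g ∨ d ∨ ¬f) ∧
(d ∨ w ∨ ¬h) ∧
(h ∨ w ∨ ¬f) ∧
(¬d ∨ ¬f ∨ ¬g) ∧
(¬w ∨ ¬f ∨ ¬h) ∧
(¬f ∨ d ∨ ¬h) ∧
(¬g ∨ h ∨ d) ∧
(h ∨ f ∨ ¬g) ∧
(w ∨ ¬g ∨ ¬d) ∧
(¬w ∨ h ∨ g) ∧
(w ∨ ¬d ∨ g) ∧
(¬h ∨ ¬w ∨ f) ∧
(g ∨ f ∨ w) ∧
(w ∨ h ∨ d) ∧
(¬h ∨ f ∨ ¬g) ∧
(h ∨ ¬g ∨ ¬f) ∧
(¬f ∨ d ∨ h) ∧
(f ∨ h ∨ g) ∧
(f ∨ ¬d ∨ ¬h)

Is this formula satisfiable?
No

No, the formula is not satisfiable.

No assignment of truth values to the variables can make all 21 clauses true simultaneously.

The formula is UNSAT (unsatisfiable).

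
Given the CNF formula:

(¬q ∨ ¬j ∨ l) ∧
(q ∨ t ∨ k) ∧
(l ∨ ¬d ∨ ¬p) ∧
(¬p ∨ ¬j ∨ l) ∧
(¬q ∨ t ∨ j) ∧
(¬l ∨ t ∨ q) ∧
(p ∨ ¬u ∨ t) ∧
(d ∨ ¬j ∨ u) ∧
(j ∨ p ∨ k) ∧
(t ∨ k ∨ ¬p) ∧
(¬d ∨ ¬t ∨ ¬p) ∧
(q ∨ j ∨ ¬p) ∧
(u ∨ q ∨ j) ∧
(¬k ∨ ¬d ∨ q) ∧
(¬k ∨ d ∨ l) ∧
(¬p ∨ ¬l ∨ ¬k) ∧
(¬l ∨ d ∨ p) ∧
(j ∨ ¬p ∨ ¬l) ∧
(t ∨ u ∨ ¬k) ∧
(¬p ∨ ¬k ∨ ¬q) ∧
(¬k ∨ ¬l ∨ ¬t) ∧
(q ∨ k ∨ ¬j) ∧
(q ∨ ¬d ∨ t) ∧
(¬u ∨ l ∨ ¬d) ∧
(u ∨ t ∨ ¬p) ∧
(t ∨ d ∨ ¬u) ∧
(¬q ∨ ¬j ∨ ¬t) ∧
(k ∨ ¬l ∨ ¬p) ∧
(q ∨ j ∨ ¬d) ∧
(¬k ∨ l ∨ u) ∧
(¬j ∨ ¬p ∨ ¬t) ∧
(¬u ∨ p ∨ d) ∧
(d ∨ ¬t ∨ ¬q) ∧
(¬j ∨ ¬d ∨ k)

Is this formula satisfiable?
No

No, the formula is not satisfiable.

No assignment of truth values to the variables can make all 34 clauses true simultaneously.

The formula is UNSAT (unsatisfiable).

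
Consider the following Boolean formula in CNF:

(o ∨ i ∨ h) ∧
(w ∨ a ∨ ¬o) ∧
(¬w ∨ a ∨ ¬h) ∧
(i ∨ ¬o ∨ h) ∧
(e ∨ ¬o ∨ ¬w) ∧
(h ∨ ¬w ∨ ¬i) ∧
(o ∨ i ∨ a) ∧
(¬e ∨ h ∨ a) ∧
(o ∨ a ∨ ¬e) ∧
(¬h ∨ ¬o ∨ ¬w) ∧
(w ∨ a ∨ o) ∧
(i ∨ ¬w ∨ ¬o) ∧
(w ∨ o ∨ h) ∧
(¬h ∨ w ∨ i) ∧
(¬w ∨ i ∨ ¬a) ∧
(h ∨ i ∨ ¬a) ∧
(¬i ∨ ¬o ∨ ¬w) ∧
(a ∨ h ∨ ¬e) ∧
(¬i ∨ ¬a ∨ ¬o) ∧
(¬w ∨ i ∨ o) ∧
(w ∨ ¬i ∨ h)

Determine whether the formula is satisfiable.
Yes

Yes, the formula is satisfiable.

One satisfying assignment is: i=True, a=True, o=False, w=False, e=False, h=True

Verification: With this assignment, all 21 clauses evaluate to true.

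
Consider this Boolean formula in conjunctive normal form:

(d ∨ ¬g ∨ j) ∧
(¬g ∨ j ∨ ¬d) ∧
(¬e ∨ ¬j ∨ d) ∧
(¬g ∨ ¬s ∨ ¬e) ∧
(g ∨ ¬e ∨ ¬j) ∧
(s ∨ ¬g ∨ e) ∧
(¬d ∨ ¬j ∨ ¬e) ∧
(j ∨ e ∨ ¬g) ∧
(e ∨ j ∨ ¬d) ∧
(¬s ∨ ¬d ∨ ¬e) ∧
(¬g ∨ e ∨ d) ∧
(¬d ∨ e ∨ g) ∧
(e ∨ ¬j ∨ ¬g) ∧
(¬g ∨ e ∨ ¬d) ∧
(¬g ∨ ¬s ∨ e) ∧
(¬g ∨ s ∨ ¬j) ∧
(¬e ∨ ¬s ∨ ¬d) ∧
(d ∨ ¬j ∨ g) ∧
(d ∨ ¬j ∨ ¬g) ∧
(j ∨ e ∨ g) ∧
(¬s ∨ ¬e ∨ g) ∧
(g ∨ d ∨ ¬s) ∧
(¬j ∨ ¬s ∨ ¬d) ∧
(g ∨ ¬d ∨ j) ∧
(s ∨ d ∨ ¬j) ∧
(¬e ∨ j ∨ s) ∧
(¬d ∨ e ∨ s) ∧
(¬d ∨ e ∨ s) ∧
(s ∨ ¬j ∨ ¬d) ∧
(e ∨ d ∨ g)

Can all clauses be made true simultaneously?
No

No, the formula is not satisfiable.

No assignment of truth values to the variables can make all 30 clauses true simultaneously.

The formula is UNSAT (unsatisfiable).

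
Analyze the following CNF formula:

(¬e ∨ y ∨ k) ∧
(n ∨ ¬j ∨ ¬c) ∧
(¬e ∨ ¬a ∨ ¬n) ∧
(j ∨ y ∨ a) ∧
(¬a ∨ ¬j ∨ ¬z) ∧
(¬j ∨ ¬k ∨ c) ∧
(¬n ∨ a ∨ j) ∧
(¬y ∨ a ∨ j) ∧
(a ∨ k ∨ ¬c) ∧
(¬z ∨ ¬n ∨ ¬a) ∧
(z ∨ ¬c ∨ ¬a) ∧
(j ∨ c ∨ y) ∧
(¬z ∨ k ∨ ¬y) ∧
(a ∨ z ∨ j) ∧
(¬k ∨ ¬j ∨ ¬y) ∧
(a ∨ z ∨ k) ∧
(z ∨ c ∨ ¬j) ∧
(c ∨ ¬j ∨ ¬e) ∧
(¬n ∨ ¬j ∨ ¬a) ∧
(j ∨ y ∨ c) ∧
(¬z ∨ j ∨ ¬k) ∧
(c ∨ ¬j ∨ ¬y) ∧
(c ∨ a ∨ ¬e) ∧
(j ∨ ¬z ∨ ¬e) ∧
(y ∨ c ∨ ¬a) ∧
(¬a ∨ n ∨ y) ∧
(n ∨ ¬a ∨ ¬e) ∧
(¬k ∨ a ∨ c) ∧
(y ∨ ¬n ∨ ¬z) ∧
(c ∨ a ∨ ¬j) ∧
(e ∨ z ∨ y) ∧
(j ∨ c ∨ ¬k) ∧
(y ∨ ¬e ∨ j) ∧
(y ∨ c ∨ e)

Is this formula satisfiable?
Yes

Yes, the formula is satisfiable.

One satisfying assignment is: n=False, e=False, z=False, a=True, y=True, c=False, j=False, k=False

Verification: With this assignment, all 34 clauses evaluate to true.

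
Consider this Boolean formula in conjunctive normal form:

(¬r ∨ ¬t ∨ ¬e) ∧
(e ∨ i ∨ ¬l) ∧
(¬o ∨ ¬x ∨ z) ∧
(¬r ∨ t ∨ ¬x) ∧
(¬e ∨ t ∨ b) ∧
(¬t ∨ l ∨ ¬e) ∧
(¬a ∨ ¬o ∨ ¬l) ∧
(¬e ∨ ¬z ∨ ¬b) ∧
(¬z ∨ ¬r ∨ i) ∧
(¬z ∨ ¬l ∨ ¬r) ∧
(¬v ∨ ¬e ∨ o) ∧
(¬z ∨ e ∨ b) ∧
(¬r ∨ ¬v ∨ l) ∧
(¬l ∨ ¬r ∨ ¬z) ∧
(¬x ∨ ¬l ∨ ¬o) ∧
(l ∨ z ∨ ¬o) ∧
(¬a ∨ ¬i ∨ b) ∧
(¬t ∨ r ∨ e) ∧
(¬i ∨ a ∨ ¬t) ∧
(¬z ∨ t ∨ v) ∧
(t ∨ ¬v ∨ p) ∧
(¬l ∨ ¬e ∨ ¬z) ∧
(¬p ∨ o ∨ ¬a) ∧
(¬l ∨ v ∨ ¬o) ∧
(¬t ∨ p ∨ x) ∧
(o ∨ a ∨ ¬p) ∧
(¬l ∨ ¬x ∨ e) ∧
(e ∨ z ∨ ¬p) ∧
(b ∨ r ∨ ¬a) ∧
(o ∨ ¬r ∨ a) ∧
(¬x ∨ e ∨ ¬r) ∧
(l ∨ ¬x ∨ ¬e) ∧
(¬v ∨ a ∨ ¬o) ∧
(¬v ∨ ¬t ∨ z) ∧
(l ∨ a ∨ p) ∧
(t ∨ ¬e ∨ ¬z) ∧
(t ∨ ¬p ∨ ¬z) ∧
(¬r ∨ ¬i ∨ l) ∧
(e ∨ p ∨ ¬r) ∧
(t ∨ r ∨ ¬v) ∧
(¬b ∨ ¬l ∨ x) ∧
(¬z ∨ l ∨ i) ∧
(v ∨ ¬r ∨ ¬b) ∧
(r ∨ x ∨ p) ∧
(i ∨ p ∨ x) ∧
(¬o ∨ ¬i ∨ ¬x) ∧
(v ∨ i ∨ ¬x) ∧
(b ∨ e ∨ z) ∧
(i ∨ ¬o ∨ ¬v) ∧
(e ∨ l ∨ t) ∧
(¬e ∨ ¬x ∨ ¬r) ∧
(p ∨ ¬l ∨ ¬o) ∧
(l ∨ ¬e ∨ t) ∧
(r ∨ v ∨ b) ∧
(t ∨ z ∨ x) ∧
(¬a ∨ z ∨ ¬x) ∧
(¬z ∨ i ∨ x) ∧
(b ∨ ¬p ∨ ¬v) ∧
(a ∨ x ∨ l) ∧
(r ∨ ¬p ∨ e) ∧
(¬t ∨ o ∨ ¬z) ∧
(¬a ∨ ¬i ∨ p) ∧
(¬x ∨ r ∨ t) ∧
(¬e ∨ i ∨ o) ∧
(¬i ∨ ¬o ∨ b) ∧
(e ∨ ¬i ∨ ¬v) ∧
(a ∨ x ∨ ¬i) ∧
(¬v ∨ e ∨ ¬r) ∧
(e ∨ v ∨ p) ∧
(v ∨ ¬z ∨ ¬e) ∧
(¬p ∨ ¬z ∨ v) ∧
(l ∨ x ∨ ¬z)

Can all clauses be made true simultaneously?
No

No, the formula is not satisfiable.

No assignment of truth values to the variables can make all 72 clauses true simultaneously.

The formula is UNSAT (unsatisfiable).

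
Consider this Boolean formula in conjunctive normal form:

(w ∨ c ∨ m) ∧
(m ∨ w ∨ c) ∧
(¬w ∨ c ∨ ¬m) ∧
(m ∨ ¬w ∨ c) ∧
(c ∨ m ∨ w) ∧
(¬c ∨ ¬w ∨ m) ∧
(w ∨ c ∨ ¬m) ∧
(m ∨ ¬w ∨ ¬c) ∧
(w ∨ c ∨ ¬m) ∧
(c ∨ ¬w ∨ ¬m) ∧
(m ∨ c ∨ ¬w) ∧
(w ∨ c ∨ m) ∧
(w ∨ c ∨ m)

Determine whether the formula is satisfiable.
Yes

Yes, the formula is satisfiable.

One satisfying assignment is: w=False, c=True, m=False

Verification: With this assignment, all 13 clauses evaluate to true.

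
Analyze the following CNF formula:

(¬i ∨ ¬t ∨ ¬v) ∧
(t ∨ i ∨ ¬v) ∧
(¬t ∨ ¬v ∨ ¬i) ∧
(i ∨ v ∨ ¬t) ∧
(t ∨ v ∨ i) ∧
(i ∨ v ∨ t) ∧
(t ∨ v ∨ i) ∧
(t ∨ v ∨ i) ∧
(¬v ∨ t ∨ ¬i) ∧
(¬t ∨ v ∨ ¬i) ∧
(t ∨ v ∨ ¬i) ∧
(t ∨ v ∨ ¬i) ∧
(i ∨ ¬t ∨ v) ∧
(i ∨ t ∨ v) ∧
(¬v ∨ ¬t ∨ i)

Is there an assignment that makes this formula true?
No

No, the formula is not satisfiable.

No assignment of truth values to the variables can make all 15 clauses true simultaneously.

The formula is UNSAT (unsatisfiable).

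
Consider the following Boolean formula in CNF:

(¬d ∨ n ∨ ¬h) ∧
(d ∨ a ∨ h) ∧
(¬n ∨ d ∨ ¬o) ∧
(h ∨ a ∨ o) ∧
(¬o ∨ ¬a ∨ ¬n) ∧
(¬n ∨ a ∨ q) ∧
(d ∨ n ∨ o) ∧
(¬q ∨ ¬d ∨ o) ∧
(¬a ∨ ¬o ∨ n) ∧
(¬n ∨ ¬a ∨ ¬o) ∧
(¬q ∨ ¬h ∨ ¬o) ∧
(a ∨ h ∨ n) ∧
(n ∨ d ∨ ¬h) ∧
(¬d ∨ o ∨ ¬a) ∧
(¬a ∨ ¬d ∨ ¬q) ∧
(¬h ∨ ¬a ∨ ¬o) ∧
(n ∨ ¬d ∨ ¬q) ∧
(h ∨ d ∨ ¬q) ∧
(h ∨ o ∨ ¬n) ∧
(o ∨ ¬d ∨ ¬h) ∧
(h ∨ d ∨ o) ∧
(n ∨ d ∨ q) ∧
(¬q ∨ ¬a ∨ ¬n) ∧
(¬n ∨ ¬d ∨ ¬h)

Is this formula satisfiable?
Yes

Yes, the formula is satisfiable.

One satisfying assignment is: h=True, q=False, d=False, a=True, o=False, n=True

Verification: With this assignment, all 24 clauses evaluate to true.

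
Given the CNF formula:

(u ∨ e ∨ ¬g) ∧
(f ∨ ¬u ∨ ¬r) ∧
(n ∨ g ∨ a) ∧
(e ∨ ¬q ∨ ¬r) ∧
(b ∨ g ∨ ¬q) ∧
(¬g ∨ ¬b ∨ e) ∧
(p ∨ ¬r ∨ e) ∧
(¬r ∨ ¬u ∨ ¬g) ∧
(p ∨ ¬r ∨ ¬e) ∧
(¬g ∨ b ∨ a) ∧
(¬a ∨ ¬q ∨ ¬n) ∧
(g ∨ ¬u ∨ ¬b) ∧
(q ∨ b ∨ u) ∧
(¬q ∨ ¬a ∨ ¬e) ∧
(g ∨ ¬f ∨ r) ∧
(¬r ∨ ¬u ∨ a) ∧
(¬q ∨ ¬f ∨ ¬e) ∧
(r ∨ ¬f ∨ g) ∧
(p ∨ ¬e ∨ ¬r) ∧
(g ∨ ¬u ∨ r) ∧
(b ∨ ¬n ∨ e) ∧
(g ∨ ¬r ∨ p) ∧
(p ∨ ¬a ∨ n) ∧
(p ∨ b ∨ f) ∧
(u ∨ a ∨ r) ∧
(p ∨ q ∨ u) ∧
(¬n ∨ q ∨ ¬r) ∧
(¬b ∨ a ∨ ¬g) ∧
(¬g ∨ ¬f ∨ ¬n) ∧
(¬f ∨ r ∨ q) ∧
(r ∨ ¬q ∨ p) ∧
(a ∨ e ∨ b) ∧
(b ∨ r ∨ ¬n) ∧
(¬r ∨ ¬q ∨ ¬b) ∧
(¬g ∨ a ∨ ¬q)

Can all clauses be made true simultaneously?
Yes

Yes, the formula is satisfiable.

One satisfying assignment is: a=True, u=True, p=False, q=False, n=True, r=False, e=True, g=True, b=True, f=False

Verification: With this assignment, all 35 clauses evaluate to true.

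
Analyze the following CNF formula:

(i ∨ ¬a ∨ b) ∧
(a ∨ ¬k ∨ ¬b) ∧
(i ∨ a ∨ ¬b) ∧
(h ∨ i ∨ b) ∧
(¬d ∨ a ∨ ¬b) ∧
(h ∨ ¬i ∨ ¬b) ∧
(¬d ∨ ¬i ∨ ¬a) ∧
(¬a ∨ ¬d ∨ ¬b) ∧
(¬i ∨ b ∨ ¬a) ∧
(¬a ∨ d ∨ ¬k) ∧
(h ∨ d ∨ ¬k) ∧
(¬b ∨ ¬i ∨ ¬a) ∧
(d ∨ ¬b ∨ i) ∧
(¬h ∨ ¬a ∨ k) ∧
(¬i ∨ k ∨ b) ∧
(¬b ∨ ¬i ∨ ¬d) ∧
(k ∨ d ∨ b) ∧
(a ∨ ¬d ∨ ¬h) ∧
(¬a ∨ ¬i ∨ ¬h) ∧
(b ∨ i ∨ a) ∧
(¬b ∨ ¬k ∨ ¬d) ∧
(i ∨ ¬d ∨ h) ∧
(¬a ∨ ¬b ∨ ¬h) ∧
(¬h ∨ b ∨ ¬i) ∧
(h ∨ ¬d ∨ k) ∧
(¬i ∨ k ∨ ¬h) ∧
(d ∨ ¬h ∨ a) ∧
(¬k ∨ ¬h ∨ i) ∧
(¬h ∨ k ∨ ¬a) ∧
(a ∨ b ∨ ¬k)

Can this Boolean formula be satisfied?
No

No, the formula is not satisfiable.

No assignment of truth values to the variables can make all 30 clauses true simultaneously.

The formula is UNSAT (unsatisfiable).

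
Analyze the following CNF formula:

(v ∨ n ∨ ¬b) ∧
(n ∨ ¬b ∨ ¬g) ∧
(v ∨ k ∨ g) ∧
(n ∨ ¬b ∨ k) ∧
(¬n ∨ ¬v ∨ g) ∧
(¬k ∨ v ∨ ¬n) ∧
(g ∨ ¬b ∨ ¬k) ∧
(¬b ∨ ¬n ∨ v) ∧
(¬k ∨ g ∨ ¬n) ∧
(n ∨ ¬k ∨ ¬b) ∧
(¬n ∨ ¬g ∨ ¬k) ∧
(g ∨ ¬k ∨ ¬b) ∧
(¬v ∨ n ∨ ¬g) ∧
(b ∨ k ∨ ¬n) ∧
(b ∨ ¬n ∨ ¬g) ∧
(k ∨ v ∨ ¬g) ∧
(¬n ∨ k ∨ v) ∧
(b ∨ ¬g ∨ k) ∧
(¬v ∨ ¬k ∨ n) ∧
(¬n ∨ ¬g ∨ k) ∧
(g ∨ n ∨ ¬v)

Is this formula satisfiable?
Yes

Yes, the formula is satisfiable.

One satisfying assignment is: v=False, n=False, b=False, g=False, k=True

Verification: With this assignment, all 21 clauses evaluate to true.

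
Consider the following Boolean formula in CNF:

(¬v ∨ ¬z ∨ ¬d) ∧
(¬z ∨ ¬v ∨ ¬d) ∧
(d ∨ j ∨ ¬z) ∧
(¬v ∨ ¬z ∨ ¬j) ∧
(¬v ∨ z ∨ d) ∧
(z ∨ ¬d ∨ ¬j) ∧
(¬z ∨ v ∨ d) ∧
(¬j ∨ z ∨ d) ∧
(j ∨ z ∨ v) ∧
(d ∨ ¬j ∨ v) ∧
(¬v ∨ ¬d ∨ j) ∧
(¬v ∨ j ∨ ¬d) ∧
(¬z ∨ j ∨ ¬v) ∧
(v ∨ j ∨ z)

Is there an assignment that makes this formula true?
Yes

Yes, the formula is satisfiable.

One satisfying assignment is: j=False, d=True, v=False, z=True

Verification: With this assignment, all 14 clauses evaluate to true.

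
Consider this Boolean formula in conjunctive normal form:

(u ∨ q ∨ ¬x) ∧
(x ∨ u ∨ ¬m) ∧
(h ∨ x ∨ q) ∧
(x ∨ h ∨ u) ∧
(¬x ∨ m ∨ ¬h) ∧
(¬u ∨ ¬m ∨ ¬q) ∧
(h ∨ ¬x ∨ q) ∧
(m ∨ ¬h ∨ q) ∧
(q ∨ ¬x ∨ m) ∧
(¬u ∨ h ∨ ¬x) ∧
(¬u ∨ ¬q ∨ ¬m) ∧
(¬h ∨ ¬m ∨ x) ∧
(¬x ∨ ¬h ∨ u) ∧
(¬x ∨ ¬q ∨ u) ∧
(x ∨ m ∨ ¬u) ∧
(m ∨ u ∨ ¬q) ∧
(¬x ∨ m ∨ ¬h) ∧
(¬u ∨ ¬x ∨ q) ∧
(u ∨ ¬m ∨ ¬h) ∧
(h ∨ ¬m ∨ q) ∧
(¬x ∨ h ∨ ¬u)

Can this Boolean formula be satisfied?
No

No, the formula is not satisfiable.

No assignment of truth values to the variables can make all 21 clauses true simultaneously.

The formula is UNSAT (unsatisfiable).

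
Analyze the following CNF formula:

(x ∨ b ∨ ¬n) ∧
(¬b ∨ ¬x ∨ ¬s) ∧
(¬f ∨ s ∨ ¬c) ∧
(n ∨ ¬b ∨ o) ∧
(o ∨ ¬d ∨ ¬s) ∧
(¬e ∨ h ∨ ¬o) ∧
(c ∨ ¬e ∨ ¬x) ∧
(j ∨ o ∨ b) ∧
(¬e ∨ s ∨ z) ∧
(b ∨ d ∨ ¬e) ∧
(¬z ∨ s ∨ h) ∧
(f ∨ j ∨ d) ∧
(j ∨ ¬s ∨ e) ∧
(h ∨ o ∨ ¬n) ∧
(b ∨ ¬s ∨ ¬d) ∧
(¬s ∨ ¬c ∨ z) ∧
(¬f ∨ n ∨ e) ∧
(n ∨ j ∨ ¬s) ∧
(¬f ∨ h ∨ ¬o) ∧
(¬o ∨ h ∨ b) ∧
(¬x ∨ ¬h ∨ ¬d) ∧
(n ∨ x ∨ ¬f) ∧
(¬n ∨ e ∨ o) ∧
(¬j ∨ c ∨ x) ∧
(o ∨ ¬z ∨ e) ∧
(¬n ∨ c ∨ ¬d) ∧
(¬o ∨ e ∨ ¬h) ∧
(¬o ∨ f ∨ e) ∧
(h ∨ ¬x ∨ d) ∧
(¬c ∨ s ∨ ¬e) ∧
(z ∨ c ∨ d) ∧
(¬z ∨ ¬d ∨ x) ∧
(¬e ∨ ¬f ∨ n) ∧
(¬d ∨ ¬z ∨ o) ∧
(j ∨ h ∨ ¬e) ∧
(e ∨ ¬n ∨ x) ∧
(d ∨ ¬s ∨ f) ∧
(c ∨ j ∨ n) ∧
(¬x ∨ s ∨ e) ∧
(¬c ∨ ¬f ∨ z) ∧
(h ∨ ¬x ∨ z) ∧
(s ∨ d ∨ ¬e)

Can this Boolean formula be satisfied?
Yes

Yes, the formula is satisfiable.

One satisfying assignment is: n=False, f=False, j=True, d=True, s=False, o=False, b=False, h=False, z=False, c=True, e=False, x=False

Verification: With this assignment, all 42 clauses evaluate to true.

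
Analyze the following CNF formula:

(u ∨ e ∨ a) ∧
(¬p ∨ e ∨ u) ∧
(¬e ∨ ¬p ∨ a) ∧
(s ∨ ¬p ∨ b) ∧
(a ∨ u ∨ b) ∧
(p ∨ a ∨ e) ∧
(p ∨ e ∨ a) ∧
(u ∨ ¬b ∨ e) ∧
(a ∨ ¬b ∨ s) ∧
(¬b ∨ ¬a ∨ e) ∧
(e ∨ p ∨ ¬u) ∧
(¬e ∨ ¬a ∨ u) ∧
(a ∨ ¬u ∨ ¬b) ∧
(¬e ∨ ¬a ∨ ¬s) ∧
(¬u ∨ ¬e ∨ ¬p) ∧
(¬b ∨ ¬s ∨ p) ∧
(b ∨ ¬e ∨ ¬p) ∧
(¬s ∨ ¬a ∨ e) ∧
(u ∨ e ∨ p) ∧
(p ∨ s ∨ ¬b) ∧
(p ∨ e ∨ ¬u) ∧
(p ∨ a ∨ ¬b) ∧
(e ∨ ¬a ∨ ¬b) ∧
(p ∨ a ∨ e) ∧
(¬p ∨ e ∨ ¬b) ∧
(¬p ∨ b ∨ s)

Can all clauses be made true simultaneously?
Yes

Yes, the formula is satisfiable.

One satisfying assignment is: u=True, e=True, s=False, b=False, p=False, a=False

Verification: With this assignment, all 26 clauses evaluate to true.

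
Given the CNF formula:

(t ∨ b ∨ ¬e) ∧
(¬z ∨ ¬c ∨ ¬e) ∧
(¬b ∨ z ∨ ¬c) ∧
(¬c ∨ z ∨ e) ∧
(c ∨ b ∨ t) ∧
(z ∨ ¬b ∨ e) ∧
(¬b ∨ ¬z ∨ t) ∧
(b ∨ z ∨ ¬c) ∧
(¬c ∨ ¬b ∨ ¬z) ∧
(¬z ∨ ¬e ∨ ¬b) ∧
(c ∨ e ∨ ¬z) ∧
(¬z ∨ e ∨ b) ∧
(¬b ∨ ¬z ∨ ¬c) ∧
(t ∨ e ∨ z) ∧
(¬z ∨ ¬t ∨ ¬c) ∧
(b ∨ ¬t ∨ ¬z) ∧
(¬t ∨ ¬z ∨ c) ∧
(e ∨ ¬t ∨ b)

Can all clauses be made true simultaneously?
Yes

Yes, the formula is satisfiable.

One satisfying assignment is: c=False, z=False, t=True, b=True, e=True

Verification: With this assignment, all 18 clauses evaluate to true.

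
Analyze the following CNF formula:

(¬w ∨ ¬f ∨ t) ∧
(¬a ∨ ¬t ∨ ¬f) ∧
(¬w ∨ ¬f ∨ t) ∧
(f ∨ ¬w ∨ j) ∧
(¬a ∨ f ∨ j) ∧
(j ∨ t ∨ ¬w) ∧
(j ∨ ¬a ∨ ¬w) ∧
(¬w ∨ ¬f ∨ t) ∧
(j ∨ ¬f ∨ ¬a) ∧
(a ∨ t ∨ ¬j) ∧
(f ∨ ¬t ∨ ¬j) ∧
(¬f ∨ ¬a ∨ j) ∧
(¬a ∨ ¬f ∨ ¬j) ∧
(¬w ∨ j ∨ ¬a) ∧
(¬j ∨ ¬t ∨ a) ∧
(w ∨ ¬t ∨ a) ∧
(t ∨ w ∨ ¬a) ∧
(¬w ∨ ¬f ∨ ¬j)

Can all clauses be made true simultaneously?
Yes

Yes, the formula is satisfiable.

One satisfying assignment is: t=False, j=False, f=False, a=False, w=False

Verification: With this assignment, all 18 clauses evaluate to true.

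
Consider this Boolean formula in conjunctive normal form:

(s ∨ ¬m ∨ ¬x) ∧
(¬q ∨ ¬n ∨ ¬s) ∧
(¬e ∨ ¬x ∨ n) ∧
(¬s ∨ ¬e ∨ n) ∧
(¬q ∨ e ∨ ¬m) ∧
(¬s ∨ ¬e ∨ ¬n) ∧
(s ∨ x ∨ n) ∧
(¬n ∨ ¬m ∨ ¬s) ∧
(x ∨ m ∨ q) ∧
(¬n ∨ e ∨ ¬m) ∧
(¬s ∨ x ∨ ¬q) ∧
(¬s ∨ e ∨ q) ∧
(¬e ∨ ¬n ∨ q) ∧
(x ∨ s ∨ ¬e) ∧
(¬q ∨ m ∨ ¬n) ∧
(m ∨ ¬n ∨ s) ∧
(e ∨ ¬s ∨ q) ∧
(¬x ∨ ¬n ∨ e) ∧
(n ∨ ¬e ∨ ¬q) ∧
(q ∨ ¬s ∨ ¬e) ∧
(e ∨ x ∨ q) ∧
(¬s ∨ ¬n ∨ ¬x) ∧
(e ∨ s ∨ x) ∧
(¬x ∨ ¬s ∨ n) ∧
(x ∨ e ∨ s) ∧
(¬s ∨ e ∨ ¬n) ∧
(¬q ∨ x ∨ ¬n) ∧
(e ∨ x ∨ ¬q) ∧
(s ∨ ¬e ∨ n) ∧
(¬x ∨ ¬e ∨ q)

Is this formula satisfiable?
Yes

Yes, the formula is satisfiable.

One satisfying assignment is: q=False, m=False, n=False, e=False, s=False, x=True

Verification: With this assignment, all 30 clauses evaluate to true.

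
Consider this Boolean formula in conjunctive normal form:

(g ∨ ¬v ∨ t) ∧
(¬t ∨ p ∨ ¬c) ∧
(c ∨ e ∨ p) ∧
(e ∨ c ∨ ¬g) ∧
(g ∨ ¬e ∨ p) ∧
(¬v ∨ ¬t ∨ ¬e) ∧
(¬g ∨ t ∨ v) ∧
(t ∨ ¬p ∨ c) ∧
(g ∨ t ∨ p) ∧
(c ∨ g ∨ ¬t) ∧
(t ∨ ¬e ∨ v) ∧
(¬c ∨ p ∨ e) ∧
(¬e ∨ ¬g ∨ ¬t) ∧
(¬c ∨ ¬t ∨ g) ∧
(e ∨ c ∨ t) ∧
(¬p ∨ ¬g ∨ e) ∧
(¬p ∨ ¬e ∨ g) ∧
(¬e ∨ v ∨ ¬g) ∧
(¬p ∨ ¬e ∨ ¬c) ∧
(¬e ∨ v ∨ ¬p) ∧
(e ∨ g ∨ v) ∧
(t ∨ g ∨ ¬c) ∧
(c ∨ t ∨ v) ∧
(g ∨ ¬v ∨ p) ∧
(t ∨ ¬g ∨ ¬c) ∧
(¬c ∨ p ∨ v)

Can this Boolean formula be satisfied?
Yes

Yes, the formula is satisfiable.

One satisfying assignment is: t=False, g=True, p=False, c=False, e=True, v=True

Verification: With this assignment, all 26 clauses evaluate to true.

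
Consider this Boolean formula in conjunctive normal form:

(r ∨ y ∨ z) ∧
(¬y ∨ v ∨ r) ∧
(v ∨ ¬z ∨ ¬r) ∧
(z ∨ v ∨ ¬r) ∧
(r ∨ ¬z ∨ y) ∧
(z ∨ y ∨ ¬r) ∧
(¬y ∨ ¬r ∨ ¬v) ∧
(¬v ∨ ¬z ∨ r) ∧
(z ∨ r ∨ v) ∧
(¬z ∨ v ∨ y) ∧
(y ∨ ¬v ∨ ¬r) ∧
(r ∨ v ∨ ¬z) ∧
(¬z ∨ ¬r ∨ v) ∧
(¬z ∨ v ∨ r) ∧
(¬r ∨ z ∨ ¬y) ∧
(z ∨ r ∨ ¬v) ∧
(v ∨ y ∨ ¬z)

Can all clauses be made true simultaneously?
No

No, the formula is not satisfiable.

No assignment of truth values to the variables can make all 17 clauses true simultaneously.

The formula is UNSAT (unsatisfiable).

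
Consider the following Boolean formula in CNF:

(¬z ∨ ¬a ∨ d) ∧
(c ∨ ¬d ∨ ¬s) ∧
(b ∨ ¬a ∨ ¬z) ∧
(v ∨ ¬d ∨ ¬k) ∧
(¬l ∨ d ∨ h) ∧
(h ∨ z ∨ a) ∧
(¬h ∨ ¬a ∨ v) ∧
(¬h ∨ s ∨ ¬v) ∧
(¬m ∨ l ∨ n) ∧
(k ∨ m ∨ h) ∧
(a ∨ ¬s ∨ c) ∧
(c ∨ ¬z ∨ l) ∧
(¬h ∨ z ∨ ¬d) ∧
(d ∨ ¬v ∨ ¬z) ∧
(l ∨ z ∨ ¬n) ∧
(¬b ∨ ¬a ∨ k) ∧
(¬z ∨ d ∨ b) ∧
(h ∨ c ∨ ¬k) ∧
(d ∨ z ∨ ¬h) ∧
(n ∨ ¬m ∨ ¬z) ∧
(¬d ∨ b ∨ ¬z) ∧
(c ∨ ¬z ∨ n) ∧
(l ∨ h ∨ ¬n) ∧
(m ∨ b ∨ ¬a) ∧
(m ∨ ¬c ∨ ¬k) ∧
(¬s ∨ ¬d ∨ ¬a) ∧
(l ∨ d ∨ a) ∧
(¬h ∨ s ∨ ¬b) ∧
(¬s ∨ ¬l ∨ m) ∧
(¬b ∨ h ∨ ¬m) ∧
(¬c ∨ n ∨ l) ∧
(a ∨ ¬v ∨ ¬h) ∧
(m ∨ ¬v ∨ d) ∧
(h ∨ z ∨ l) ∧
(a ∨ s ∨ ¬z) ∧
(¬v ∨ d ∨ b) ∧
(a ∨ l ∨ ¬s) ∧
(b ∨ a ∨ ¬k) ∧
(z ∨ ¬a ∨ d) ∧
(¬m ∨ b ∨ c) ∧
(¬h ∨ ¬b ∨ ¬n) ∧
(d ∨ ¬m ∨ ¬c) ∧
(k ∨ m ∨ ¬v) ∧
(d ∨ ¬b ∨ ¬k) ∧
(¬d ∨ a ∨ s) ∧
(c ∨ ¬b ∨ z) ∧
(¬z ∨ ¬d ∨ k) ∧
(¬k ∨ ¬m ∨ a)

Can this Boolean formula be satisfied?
Yes

Yes, the formula is satisfiable.

One satisfying assignment is: n=False, b=False, c=True, a=True, v=False, h=False, l=True, s=False, d=True, m=True, k=False, z=False

Verification: With this assignment, all 48 clauses evaluate to true.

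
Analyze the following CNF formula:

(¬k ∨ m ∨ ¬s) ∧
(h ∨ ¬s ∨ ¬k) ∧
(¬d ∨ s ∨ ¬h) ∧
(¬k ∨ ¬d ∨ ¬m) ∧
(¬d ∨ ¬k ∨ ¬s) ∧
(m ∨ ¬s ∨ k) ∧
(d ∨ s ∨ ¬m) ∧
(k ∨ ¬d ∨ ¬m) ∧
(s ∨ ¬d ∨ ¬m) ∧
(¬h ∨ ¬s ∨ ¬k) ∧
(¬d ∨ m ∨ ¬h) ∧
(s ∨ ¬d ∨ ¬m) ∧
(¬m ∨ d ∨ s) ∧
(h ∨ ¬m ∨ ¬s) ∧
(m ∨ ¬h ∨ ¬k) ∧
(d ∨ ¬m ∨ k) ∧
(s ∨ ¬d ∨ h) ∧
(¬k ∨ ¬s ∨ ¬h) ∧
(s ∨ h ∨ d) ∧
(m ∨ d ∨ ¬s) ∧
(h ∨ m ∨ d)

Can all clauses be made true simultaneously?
Yes

Yes, the formula is satisfiable.

One satisfying assignment is: s=False, h=True, k=False, m=False, d=False

Verification: With this assignment, all 21 clauses evaluate to true.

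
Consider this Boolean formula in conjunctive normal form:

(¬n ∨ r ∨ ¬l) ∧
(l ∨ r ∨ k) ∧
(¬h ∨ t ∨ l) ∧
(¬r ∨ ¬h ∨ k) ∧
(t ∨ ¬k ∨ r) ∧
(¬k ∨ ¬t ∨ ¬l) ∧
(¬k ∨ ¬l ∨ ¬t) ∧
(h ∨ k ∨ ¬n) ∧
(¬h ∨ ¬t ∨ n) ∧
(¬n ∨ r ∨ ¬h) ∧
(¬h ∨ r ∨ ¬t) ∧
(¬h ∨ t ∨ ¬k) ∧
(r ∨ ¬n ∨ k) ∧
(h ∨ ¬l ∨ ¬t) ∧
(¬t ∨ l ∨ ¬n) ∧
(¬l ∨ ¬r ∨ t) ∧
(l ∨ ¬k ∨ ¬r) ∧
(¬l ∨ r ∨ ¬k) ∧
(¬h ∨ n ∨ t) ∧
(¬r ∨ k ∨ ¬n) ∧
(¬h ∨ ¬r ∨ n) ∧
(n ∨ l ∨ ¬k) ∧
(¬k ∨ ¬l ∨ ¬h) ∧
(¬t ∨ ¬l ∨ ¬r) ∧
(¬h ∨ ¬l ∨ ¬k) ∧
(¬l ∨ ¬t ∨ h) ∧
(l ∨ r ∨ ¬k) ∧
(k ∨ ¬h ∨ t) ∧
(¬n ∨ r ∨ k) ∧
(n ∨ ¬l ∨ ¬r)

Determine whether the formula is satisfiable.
Yes

Yes, the formula is satisfiable.

One satisfying assignment is: l=False, h=False, t=False, n=False, r=True, k=False

Verification: With this assignment, all 30 clauses evaluate to true.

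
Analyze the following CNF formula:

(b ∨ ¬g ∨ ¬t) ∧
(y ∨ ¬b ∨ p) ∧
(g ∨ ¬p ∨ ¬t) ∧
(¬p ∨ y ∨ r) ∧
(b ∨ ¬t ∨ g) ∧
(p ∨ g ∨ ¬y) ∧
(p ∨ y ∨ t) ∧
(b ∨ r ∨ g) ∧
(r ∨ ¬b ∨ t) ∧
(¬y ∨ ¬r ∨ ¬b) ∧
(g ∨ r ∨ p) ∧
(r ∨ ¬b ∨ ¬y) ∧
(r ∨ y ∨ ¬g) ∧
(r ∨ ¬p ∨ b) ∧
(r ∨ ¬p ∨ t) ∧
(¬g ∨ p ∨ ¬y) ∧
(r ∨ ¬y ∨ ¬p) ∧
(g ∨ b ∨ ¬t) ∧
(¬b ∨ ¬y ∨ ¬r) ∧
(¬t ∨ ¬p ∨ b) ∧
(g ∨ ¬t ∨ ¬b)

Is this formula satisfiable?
Yes

Yes, the formula is satisfiable.

One satisfying assignment is: y=False, r=True, p=True, g=False, t=False, b=True

Verification: With this assignment, all 21 clauses evaluate to true.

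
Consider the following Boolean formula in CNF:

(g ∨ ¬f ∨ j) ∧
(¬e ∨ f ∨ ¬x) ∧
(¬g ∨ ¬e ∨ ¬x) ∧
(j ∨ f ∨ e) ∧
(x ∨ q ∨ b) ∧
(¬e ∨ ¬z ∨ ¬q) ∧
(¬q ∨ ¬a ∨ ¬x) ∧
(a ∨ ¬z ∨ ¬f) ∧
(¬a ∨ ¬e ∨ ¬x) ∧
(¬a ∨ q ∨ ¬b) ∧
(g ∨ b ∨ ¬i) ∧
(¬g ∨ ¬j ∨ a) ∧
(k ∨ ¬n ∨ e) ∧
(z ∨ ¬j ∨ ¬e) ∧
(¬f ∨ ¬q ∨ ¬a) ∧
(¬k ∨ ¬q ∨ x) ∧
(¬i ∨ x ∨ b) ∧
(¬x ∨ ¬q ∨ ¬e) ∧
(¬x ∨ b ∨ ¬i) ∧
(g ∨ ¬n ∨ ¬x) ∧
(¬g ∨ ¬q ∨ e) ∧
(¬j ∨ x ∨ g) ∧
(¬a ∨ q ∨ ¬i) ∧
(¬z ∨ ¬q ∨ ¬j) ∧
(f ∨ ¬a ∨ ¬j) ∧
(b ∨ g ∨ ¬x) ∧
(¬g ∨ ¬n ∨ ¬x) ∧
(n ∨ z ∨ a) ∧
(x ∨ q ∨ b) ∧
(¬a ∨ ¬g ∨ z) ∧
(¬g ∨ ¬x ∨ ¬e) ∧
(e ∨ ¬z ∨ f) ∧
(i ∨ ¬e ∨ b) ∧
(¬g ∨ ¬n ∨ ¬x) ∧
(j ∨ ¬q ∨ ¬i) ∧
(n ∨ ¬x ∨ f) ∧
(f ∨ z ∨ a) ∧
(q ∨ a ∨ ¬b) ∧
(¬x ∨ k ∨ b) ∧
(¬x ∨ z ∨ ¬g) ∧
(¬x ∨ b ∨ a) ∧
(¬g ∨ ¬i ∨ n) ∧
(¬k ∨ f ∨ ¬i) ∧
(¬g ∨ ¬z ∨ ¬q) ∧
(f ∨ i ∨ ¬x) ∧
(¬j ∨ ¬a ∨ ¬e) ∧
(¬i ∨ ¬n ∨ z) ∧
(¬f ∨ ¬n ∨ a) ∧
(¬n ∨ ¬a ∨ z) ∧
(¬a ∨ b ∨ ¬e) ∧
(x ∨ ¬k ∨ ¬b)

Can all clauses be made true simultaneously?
Yes

Yes, the formula is satisfiable.

One satisfying assignment is: n=False, i=False, e=True, f=False, q=True, a=True, x=False, j=False, g=False, k=False, b=True, z=False

Verification: With this assignment, all 51 clauses evaluate to true.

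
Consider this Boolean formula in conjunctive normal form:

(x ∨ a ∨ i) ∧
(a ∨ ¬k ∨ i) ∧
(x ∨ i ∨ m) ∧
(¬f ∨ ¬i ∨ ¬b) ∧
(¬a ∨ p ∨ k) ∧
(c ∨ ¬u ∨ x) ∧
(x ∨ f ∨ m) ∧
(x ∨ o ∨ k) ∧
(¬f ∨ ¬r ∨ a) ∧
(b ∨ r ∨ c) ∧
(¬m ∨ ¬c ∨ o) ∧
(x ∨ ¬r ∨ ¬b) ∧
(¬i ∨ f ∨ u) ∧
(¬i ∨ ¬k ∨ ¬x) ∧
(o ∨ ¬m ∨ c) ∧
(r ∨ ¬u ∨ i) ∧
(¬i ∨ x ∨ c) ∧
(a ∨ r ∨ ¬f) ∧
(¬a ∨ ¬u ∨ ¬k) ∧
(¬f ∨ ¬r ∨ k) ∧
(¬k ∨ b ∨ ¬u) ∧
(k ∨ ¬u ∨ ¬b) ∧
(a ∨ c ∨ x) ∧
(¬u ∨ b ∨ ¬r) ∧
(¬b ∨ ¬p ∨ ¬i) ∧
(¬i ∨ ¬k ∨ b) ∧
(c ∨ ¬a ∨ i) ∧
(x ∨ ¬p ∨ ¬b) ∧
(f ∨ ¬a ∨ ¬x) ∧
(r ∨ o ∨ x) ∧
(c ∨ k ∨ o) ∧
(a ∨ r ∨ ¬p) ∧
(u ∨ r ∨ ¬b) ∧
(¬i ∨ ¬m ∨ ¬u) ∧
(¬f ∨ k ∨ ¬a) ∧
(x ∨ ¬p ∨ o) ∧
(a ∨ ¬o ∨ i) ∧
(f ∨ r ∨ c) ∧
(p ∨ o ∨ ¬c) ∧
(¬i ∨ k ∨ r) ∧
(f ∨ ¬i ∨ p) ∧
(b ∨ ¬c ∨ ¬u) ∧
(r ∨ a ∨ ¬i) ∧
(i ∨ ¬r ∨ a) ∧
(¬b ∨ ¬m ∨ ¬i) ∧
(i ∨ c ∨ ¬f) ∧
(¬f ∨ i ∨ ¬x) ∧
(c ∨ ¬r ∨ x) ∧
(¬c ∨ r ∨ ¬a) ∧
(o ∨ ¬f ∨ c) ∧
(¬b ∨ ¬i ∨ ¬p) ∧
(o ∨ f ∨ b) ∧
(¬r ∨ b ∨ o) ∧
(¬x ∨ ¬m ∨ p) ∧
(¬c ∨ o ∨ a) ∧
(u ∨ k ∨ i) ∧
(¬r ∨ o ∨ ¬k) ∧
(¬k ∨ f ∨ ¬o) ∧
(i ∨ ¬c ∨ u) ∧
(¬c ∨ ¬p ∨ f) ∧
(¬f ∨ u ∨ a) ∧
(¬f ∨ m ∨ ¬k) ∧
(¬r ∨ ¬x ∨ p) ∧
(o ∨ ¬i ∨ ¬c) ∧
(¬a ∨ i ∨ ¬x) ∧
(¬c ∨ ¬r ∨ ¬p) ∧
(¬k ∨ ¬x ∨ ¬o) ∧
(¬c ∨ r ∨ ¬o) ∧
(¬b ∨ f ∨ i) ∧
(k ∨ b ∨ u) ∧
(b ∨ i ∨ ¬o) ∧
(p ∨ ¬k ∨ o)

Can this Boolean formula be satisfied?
No

No, the formula is not satisfiable.

No assignment of truth values to the variables can make all 72 clauses true simultaneously.

The formula is UNSAT (unsatisfiable).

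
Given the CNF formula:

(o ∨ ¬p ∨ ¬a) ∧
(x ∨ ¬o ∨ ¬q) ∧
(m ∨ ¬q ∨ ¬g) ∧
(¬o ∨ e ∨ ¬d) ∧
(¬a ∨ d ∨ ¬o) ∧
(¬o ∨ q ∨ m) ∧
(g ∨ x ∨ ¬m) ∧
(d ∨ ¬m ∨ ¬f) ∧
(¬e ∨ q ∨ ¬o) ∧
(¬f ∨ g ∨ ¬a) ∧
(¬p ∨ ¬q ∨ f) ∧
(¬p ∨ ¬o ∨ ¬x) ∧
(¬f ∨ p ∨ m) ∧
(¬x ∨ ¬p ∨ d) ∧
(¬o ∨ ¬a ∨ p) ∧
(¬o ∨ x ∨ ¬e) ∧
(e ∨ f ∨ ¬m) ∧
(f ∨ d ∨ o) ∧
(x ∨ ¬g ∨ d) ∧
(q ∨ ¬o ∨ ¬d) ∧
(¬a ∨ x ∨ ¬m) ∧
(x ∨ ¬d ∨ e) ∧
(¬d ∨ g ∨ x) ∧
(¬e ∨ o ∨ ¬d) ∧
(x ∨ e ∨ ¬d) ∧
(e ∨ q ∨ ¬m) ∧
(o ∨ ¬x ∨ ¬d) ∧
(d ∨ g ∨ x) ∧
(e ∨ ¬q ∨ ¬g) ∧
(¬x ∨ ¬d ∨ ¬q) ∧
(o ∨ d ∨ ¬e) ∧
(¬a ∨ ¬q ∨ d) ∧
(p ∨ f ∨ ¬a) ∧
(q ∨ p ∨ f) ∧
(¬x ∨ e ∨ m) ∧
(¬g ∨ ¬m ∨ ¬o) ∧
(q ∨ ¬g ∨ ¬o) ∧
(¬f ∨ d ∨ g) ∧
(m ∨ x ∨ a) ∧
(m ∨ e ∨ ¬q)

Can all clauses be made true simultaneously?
Yes

Yes, the formula is satisfiable.

One satisfying assignment is: q=True, d=False, o=True, m=True, p=False, x=True, f=False, g=False, e=True, a=False

Verification: With this assignment, all 40 clauses evaluate to true.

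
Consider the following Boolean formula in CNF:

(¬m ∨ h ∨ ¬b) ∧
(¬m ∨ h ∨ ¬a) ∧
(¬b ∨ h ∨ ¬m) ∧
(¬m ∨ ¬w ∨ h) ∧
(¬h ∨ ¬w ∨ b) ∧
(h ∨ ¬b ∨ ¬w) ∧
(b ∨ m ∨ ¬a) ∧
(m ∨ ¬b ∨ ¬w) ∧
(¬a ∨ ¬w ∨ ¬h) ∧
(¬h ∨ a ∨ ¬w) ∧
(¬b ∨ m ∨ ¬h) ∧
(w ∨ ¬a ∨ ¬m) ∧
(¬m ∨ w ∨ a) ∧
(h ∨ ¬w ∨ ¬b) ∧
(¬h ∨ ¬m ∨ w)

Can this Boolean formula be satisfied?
Yes

Yes, the formula is satisfiable.

One satisfying assignment is: a=False, b=False, h=False, w=False, m=False

Verification: With this assignment, all 15 clauses evaluate to true.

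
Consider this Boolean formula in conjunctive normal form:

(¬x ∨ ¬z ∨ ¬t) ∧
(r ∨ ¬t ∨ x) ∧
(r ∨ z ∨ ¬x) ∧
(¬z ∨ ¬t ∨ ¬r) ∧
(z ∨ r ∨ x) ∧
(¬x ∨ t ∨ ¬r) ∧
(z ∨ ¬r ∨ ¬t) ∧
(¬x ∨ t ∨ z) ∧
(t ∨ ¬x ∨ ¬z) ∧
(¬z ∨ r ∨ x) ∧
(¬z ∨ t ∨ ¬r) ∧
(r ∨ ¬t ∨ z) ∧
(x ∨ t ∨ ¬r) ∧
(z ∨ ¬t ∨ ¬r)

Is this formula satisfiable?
No

No, the formula is not satisfiable.

No assignment of truth values to the variables can make all 14 clauses true simultaneously.

The formula is UNSAT (unsatisfiable).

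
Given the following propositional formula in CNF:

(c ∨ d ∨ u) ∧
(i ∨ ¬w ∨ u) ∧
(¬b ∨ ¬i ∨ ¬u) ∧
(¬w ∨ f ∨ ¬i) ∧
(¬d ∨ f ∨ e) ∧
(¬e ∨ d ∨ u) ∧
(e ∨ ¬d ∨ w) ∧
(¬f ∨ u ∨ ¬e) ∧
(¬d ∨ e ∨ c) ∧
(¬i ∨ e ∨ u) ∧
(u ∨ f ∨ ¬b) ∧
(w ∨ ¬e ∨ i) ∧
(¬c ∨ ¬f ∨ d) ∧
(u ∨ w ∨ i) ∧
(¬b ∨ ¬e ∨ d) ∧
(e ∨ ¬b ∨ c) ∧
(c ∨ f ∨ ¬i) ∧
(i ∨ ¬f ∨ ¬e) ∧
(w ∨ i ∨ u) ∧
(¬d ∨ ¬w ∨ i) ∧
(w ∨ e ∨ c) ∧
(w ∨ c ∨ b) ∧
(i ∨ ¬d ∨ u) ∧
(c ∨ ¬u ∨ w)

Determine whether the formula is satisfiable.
Yes

Yes, the formula is satisfiable.

One satisfying assignment is: c=True, d=False, u=True, w=False, e=False, f=False, b=False, i=False

Verification: With this assignment, all 24 clauses evaluate to true.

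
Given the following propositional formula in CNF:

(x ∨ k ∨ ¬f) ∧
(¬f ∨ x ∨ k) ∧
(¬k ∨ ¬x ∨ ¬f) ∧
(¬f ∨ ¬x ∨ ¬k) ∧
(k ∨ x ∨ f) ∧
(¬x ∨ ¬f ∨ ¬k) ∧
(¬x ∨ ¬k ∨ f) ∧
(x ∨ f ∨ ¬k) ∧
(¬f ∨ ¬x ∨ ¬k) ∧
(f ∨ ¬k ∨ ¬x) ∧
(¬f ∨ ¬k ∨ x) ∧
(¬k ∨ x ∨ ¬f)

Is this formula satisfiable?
Yes

Yes, the formula is satisfiable.

One satisfying assignment is: k=False, x=True, f=True

Verification: With this assignment, all 12 clauses evaluate to true.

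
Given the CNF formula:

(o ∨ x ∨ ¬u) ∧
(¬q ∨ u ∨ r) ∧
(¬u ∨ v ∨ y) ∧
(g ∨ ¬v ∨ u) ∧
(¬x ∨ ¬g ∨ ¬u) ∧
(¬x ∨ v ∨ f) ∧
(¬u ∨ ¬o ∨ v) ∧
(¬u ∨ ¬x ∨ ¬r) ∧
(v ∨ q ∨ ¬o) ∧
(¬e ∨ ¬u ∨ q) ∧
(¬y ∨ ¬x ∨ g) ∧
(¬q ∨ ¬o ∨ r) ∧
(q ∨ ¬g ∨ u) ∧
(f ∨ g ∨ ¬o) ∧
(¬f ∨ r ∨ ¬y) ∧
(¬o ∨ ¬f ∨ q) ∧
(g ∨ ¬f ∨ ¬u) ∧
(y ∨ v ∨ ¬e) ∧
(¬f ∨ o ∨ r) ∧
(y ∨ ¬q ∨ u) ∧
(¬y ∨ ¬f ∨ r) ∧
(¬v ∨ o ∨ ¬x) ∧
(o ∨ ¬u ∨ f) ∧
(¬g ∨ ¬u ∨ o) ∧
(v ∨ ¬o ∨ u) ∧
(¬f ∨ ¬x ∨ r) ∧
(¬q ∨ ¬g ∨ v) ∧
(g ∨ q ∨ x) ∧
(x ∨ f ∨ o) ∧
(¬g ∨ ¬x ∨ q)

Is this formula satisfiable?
Yes

Yes, the formula is satisfiable.

One satisfying assignment is: e=False, v=False, f=True, x=True, q=False, y=False, o=False, g=False, u=False, r=True

Verification: With this assignment, all 30 clauses evaluate to true.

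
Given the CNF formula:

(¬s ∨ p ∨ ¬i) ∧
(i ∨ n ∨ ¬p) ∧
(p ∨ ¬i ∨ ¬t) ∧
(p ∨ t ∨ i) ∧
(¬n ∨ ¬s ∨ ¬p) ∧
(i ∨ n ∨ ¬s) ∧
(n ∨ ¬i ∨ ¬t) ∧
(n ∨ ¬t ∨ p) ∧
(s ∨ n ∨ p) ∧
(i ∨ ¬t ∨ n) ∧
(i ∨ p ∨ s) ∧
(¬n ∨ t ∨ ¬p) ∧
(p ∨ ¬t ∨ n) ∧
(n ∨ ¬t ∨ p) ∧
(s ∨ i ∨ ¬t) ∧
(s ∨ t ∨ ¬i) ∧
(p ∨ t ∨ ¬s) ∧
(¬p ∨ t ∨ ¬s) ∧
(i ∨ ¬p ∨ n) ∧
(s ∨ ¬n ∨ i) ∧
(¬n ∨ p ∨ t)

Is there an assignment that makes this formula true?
Yes

Yes, the formula is satisfiable.

One satisfying assignment is: i=False, n=True, s=True, p=False, t=True

Verification: With this assignment, all 21 clauses evaluate to true.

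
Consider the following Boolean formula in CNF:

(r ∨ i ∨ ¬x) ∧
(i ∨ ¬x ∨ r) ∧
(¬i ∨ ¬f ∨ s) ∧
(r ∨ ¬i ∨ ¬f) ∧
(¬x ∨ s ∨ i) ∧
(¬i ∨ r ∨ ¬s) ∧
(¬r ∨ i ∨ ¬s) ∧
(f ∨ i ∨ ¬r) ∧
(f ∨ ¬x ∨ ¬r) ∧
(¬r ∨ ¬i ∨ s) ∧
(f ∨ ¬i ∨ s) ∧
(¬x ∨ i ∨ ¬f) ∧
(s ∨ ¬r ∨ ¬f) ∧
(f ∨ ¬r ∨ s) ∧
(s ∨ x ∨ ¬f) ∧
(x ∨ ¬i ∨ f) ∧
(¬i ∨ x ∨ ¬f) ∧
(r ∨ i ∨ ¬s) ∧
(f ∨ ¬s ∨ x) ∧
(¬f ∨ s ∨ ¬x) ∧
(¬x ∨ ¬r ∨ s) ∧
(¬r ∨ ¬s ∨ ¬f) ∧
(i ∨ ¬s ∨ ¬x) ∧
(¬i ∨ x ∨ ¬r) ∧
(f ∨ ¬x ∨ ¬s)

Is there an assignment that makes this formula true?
Yes

Yes, the formula is satisfiable.

One satisfying assignment is: f=False, x=False, r=False, i=False, s=False

Verification: With this assignment, all 25 clauses evaluate to true.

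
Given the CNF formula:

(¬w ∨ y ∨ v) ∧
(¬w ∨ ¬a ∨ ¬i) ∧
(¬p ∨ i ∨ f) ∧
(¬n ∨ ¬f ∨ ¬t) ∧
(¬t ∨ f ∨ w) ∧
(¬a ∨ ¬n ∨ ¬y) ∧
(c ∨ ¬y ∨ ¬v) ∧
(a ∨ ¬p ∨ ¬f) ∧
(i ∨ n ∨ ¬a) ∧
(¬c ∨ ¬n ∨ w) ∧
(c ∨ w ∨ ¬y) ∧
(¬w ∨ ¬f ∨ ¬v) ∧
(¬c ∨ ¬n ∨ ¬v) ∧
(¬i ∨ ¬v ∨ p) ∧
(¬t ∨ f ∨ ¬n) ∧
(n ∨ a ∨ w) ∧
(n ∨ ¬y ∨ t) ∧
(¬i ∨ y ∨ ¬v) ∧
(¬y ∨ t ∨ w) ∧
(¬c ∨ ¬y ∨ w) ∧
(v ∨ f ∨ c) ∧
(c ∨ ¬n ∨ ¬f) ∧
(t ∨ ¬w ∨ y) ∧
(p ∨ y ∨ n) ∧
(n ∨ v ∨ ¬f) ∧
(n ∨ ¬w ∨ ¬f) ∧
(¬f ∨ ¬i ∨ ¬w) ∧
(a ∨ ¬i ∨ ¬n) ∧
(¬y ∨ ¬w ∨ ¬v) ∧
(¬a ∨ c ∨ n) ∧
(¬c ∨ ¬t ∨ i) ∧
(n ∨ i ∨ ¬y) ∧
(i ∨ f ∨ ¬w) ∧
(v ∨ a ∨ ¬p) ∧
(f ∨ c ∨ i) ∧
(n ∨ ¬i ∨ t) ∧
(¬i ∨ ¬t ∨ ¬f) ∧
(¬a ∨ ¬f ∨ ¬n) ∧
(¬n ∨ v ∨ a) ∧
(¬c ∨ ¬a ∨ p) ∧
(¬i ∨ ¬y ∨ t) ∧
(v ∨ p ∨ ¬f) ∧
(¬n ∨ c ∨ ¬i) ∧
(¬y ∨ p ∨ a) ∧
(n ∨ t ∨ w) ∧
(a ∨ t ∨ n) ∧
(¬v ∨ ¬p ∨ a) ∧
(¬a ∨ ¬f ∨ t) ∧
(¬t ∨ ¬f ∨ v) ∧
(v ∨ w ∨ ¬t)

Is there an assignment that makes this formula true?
No

No, the formula is not satisfiable.

No assignment of truth values to the variables can make all 50 clauses true simultaneously.

The formula is UNSAT (unsatisfiable).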